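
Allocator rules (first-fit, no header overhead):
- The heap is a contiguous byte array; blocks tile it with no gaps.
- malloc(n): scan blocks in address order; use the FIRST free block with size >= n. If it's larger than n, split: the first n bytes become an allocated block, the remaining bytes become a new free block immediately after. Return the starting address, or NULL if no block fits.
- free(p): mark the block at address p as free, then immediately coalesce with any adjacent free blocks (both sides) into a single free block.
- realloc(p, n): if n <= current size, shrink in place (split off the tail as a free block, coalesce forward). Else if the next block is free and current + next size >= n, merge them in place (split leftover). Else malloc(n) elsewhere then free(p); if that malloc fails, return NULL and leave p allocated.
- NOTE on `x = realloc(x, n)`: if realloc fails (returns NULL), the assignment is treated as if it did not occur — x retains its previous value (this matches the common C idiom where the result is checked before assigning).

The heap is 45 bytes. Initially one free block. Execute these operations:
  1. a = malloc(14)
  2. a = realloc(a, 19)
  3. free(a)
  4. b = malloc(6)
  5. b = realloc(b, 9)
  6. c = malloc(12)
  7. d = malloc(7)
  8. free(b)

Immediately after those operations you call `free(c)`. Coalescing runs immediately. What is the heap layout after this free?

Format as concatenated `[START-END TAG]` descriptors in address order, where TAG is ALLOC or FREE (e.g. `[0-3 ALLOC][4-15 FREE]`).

Op 1: a = malloc(14) -> a = 0; heap: [0-13 ALLOC][14-44 FREE]
Op 2: a = realloc(a, 19) -> a = 0; heap: [0-18 ALLOC][19-44 FREE]
Op 3: free(a) -> (freed a); heap: [0-44 FREE]
Op 4: b = malloc(6) -> b = 0; heap: [0-5 ALLOC][6-44 FREE]
Op 5: b = realloc(b, 9) -> b = 0; heap: [0-8 ALLOC][9-44 FREE]
Op 6: c = malloc(12) -> c = 9; heap: [0-8 ALLOC][9-20 ALLOC][21-44 FREE]
Op 7: d = malloc(7) -> d = 21; heap: [0-8 ALLOC][9-20 ALLOC][21-27 ALLOC][28-44 FREE]
Op 8: free(b) -> (freed b); heap: [0-8 FREE][9-20 ALLOC][21-27 ALLOC][28-44 FREE]
free(c): c = 9 -> block [9-20 ALLOC]; mark free, coalesce with adjacent free neighbors -> [0-20 FREE][21-27 ALLOC][28-44 FREE]

Answer: [0-20 FREE][21-27 ALLOC][28-44 FREE]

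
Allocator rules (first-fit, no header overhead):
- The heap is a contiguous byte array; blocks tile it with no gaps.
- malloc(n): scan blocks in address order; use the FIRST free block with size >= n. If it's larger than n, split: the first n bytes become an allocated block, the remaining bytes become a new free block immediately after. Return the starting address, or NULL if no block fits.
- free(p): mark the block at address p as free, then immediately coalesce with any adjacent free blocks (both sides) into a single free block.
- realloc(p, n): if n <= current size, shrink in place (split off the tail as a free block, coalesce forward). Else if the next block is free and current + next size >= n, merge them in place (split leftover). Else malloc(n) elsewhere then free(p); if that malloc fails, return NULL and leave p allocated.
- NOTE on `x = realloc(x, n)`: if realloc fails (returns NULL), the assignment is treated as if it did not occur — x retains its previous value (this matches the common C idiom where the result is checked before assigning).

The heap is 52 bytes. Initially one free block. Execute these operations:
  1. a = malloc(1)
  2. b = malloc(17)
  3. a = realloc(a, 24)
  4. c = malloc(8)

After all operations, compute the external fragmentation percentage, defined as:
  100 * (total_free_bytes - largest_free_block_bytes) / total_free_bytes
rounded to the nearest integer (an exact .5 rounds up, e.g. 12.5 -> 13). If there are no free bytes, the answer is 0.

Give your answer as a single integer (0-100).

Answer: 33

Derivation:
Op 1: a = malloc(1) -> a = 0; heap: [0-0 ALLOC][1-51 FREE]
Op 2: b = malloc(17) -> b = 1; heap: [0-0 ALLOC][1-17 ALLOC][18-51 FREE]
Op 3: a = realloc(a, 24) -> a = 18; heap: [0-0 FREE][1-17 ALLOC][18-41 ALLOC][42-51 FREE]
Op 4: c = malloc(8) -> c = 42; heap: [0-0 FREE][1-17 ALLOC][18-41 ALLOC][42-49 ALLOC][50-51 FREE]
Free blocks: [1 2] total_free=3 largest=2 -> 100*(3-2)/3 = 100/3 ≈ 33.333 -> rounds to 33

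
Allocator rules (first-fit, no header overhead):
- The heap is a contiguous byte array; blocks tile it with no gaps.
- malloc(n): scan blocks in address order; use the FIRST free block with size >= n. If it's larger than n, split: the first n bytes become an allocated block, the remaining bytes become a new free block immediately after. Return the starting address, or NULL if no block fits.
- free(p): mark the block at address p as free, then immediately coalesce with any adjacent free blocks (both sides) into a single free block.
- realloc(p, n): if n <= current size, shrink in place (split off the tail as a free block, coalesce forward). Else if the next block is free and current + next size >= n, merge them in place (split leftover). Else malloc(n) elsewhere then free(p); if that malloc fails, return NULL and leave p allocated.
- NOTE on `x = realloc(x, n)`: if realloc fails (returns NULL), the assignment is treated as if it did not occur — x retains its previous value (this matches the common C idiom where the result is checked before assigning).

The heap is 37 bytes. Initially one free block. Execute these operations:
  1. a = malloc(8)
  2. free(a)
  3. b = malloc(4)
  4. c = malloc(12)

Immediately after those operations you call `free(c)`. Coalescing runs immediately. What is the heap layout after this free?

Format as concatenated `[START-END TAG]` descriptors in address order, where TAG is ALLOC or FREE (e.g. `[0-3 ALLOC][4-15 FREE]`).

Answer: [0-3 ALLOC][4-36 FREE]

Derivation:
Op 1: a = malloc(8) -> a = 0; heap: [0-7 ALLOC][8-36 FREE]
Op 2: free(a) -> (freed a); heap: [0-36 FREE]
Op 3: b = malloc(4) -> b = 0; heap: [0-3 ALLOC][4-36 FREE]
Op 4: c = malloc(12) -> c = 4; heap: [0-3 ALLOC][4-15 ALLOC][16-36 FREE]
free(c): c = 4 -> block [4-15 ALLOC]; mark free, coalesce with adjacent free neighbors -> [0-3 ALLOC][4-36 FREE]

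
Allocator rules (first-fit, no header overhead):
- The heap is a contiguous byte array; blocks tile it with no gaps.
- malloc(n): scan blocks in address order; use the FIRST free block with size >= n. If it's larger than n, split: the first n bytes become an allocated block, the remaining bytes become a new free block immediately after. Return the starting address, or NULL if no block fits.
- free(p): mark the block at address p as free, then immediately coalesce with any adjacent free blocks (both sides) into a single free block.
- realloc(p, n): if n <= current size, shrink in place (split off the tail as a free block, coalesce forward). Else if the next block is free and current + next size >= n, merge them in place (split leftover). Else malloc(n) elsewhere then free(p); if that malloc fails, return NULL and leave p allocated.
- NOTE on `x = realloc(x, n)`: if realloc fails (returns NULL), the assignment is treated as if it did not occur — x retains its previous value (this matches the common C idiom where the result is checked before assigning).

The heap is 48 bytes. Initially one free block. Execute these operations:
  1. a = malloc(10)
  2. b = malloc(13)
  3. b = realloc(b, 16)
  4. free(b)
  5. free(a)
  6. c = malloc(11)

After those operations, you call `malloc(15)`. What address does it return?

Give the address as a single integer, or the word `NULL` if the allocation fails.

Op 1: a = malloc(10) -> a = 0; heap: [0-9 ALLOC][10-47 FREE]
Op 2: b = malloc(13) -> b = 10; heap: [0-9 ALLOC][10-22 ALLOC][23-47 FREE]
Op 3: b = realloc(b, 16) -> b = 10; heap: [0-9 ALLOC][10-25 ALLOC][26-47 FREE]
Op 4: free(b) -> (freed b); heap: [0-9 ALLOC][10-47 FREE]
Op 5: free(a) -> (freed a); heap: [0-47 FREE]
Op 6: c = malloc(11) -> c = 0; heap: [0-10 ALLOC][11-47 FREE]
malloc(15): first-fit scan over [0-10 ALLOC][11-47 FREE] -> 11

Answer: 11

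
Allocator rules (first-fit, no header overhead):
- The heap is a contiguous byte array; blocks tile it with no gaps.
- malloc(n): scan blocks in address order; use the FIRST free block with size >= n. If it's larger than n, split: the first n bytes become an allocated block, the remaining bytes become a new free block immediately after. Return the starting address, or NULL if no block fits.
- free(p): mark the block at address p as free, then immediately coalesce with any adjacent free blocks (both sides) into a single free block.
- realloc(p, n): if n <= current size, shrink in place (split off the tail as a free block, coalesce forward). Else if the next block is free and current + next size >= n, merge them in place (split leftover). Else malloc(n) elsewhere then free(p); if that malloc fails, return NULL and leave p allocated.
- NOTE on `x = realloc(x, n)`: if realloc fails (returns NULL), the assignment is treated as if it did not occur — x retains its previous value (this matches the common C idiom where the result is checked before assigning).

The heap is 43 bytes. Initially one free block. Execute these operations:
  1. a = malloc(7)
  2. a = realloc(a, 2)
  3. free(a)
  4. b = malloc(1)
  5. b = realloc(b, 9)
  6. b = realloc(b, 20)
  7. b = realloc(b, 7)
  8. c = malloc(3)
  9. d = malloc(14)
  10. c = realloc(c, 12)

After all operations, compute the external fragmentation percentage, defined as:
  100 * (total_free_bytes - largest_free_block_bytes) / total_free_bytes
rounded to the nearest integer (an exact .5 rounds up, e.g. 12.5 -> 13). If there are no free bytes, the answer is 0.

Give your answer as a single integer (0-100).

Answer: 30

Derivation:
Op 1: a = malloc(7) -> a = 0; heap: [0-6 ALLOC][7-42 FREE]
Op 2: a = realloc(a, 2) -> a = 0; heap: [0-1 ALLOC][2-42 FREE]
Op 3: free(a) -> (freed a); heap: [0-42 FREE]
Op 4: b = malloc(1) -> b = 0; heap: [0-0 ALLOC][1-42 FREE]
Op 5: b = realloc(b, 9) -> b = 0; heap: [0-8 ALLOC][9-42 FREE]
Op 6: b = realloc(b, 20) -> b = 0; heap: [0-19 ALLOC][20-42 FREE]
Op 7: b = realloc(b, 7) -> b = 0; heap: [0-6 ALLOC][7-42 FREE]
Op 8: c = malloc(3) -> c = 7; heap: [0-6 ALLOC][7-9 ALLOC][10-42 FREE]
Op 9: d = malloc(14) -> d = 10; heap: [0-6 ALLOC][7-9 ALLOC][10-23 ALLOC][24-42 FREE]
Op 10: c = realloc(c, 12) -> c = 24; heap: [0-6 ALLOC][7-9 FREE][10-23 ALLOC][24-35 ALLOC][36-42 FREE]
Free blocks: [3 7] total_free=10 largest=7 -> 100*(10-7)/10 = 300/10 = 30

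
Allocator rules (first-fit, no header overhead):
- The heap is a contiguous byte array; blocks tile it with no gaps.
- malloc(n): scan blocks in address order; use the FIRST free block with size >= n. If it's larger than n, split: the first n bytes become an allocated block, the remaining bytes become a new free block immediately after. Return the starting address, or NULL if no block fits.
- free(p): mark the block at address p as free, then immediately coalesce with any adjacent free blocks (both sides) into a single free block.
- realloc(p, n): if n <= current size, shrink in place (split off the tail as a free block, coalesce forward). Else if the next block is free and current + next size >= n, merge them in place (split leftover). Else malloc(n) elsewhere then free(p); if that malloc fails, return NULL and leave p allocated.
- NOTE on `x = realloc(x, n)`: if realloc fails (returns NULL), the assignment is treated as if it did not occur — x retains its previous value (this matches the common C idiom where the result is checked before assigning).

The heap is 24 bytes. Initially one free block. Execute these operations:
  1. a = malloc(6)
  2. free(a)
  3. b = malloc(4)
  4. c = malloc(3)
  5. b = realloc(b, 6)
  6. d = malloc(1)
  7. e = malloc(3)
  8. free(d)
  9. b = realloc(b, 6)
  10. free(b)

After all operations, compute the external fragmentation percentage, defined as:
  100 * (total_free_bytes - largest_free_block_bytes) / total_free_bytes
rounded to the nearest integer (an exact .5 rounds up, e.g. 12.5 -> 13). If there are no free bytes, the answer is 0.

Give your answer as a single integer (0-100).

Op 1: a = malloc(6) -> a = 0; heap: [0-5 ALLOC][6-23 FREE]
Op 2: free(a) -> (freed a); heap: [0-23 FREE]
Op 3: b = malloc(4) -> b = 0; heap: [0-3 ALLOC][4-23 FREE]
Op 4: c = malloc(3) -> c = 4; heap: [0-3 ALLOC][4-6 ALLOC][7-23 FREE]
Op 5: b = realloc(b, 6) -> b = 7; heap: [0-3 FREE][4-6 ALLOC][7-12 ALLOC][13-23 FREE]
Op 6: d = malloc(1) -> d = 0; heap: [0-0 ALLOC][1-3 FREE][4-6 ALLOC][7-12 ALLOC][13-23 FREE]
Op 7: e = malloc(3) -> e = 1; heap: [0-0 ALLOC][1-3 ALLOC][4-6 ALLOC][7-12 ALLOC][13-23 FREE]
Op 8: free(d) -> (freed d); heap: [0-0 FREE][1-3 ALLOC][4-6 ALLOC][7-12 ALLOC][13-23 FREE]
Op 9: b = realloc(b, 6) -> b = 7; heap: [0-0 FREE][1-3 ALLOC][4-6 ALLOC][7-12 ALLOC][13-23 FREE]
Op 10: free(b) -> (freed b); heap: [0-0 FREE][1-3 ALLOC][4-6 ALLOC][7-23 FREE]
Free blocks: [1 17] total_free=18 largest=17 -> 100*(18-17)/18 = 100/18 ≈ 5.556 -> rounds to 6

Answer: 6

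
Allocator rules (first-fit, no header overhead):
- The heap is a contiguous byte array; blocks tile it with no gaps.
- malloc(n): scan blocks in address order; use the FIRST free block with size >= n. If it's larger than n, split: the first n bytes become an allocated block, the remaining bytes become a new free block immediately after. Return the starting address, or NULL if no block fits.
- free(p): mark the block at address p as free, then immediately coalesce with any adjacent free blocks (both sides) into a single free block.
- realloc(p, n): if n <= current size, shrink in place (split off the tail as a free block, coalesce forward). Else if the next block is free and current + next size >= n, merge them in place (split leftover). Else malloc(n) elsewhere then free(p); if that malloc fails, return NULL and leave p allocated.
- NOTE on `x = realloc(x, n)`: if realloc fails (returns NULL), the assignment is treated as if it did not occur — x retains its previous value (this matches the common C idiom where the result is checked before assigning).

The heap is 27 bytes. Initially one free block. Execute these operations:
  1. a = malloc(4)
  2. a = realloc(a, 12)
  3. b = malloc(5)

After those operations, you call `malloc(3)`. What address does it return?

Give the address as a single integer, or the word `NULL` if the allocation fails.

Op 1: a = malloc(4) -> a = 0; heap: [0-3 ALLOC][4-26 FREE]
Op 2: a = realloc(a, 12) -> a = 0; heap: [0-11 ALLOC][12-26 FREE]
Op 3: b = malloc(5) -> b = 12; heap: [0-11 ALLOC][12-16 ALLOC][17-26 FREE]
malloc(3): first-fit scan over [0-11 ALLOC][12-16 ALLOC][17-26 FREE] -> 17

Answer: 17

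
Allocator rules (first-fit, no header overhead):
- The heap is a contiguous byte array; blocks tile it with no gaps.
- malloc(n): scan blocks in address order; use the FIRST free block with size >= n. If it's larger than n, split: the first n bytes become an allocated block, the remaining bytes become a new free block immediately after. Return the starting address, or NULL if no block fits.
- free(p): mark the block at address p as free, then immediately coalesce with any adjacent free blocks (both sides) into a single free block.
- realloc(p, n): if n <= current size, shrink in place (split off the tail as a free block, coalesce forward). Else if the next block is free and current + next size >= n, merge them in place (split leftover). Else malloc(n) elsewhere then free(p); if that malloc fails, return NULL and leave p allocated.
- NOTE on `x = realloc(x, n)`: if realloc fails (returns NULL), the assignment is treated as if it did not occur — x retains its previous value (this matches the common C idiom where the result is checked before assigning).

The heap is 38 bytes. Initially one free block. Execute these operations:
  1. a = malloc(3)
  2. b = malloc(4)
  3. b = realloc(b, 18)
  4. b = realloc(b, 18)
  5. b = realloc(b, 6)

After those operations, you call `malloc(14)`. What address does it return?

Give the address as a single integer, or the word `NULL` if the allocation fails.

Op 1: a = malloc(3) -> a = 0; heap: [0-2 ALLOC][3-37 FREE]
Op 2: b = malloc(4) -> b = 3; heap: [0-2 ALLOC][3-6 ALLOC][7-37 FREE]
Op 3: b = realloc(b, 18) -> b = 3; heap: [0-2 ALLOC][3-20 ALLOC][21-37 FREE]
Op 4: b = realloc(b, 18) -> b = 3; heap: [0-2 ALLOC][3-20 ALLOC][21-37 FREE]
Op 5: b = realloc(b, 6) -> b = 3; heap: [0-2 ALLOC][3-8 ALLOC][9-37 FREE]
malloc(14): first-fit scan over [0-2 ALLOC][3-8 ALLOC][9-37 FREE] -> 9

Answer: 9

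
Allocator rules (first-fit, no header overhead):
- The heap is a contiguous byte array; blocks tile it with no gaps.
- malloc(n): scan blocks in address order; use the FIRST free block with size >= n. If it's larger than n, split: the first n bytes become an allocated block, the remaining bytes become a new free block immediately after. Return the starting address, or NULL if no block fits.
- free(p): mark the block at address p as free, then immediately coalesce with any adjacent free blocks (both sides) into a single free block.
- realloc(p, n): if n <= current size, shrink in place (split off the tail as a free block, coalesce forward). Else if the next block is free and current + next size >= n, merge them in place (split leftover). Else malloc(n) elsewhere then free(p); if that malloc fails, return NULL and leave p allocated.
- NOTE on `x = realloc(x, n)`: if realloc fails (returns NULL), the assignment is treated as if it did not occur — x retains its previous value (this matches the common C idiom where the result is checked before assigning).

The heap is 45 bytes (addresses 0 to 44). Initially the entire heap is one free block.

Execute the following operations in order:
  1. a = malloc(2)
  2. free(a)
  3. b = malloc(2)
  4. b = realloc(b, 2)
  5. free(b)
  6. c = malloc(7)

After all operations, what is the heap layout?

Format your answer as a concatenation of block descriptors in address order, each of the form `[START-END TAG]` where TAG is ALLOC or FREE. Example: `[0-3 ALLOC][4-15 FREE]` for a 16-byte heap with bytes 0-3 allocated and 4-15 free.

Op 1: a = malloc(2) -> a = 0; heap: [0-1 ALLOC][2-44 FREE]
Op 2: free(a) -> (freed a); heap: [0-44 FREE]
Op 3: b = malloc(2) -> b = 0; heap: [0-1 ALLOC][2-44 FREE]
Op 4: b = realloc(b, 2) -> b = 0; heap: [0-1 ALLOC][2-44 FREE]
Op 5: free(b) -> (freed b); heap: [0-44 FREE]
Op 6: c = malloc(7) -> c = 0; heap: [0-6 ALLOC][7-44 FREE]

Answer: [0-6 ALLOC][7-44 FREE]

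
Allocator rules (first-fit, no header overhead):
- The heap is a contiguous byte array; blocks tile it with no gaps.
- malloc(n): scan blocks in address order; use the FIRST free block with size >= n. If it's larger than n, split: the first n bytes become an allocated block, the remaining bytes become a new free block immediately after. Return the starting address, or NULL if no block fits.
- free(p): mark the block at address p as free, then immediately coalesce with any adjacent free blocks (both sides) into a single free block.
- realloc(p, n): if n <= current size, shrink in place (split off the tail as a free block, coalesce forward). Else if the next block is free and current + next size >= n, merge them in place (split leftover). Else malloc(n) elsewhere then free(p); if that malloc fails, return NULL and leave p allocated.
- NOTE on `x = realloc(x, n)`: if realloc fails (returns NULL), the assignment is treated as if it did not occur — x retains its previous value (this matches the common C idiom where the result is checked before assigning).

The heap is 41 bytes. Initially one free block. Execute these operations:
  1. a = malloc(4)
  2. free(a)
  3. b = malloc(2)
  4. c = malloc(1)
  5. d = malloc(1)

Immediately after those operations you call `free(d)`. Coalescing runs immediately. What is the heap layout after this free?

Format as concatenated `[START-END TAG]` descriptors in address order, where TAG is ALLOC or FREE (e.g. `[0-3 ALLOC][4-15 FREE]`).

Answer: [0-1 ALLOC][2-2 ALLOC][3-40 FREE]

Derivation:
Op 1: a = malloc(4) -> a = 0; heap: [0-3 ALLOC][4-40 FREE]
Op 2: free(a) -> (freed a); heap: [0-40 FREE]
Op 3: b = malloc(2) -> b = 0; heap: [0-1 ALLOC][2-40 FREE]
Op 4: c = malloc(1) -> c = 2; heap: [0-1 ALLOC][2-2 ALLOC][3-40 FREE]
Op 5: d = malloc(1) -> d = 3; heap: [0-1 ALLOC][2-2 ALLOC][3-3 ALLOC][4-40 FREE]
free(d): d = 3 -> block [3-3 ALLOC]; mark free, coalesce with adjacent free neighbors -> [0-1 ALLOC][2-2 ALLOC][3-40 FREE]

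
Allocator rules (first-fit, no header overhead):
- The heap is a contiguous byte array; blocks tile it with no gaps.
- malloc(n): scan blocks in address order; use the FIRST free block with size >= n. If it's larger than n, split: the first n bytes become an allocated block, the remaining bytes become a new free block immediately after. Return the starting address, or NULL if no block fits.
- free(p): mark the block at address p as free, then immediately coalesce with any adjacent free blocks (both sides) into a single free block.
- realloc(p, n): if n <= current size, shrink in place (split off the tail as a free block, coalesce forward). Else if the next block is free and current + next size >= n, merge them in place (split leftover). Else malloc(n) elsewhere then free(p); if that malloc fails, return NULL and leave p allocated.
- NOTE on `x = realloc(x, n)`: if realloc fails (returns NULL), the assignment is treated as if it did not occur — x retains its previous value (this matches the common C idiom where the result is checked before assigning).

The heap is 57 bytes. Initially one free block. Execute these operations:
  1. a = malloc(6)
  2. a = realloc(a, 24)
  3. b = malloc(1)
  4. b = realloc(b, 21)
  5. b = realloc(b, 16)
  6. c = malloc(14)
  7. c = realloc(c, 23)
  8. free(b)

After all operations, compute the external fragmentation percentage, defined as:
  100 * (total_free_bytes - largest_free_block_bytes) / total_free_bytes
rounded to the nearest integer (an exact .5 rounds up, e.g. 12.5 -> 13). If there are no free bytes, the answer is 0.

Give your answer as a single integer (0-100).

Op 1: a = malloc(6) -> a = 0; heap: [0-5 ALLOC][6-56 FREE]
Op 2: a = realloc(a, 24) -> a = 0; heap: [0-23 ALLOC][24-56 FREE]
Op 3: b = malloc(1) -> b = 24; heap: [0-23 ALLOC][24-24 ALLOC][25-56 FREE]
Op 4: b = realloc(b, 21) -> b = 24; heap: [0-23 ALLOC][24-44 ALLOC][45-56 FREE]
Op 5: b = realloc(b, 16) -> b = 24; heap: [0-23 ALLOC][24-39 ALLOC][40-56 FREE]
Op 6: c = malloc(14) -> c = 40; heap: [0-23 ALLOC][24-39 ALLOC][40-53 ALLOC][54-56 FREE]
Op 7: c = realloc(c, 23) -> NULL (c unchanged); heap: [0-23 ALLOC][24-39 ALLOC][40-53 ALLOC][54-56 FREE]
Op 8: free(b) -> (freed b); heap: [0-23 ALLOC][24-39 FREE][40-53 ALLOC][54-56 FREE]
Free blocks: [16 3] total_free=19 largest=16 -> 100*(19-16)/19 = 300/19 ≈ 15.789 -> rounds to 16

Answer: 16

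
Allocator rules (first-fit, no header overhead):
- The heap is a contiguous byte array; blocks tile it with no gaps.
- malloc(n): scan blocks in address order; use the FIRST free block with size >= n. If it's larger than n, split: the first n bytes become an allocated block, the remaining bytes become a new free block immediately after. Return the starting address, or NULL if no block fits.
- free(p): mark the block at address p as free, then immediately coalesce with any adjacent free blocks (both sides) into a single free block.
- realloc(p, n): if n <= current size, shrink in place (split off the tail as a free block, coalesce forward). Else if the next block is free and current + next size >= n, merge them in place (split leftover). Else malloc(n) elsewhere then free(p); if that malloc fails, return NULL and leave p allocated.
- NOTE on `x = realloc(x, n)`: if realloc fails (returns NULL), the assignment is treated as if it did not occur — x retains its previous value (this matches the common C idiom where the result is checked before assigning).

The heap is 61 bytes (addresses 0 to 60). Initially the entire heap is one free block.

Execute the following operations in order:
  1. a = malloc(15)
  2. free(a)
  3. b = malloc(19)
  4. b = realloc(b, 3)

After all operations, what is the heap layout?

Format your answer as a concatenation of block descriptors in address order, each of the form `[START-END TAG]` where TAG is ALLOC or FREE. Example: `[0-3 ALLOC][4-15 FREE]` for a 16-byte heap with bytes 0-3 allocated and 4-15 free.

Answer: [0-2 ALLOC][3-60 FREE]

Derivation:
Op 1: a = malloc(15) -> a = 0; heap: [0-14 ALLOC][15-60 FREE]
Op 2: free(a) -> (freed a); heap: [0-60 FREE]
Op 3: b = malloc(19) -> b = 0; heap: [0-18 ALLOC][19-60 FREE]
Op 4: b = realloc(b, 3) -> b = 0; heap: [0-2 ALLOC][3-60 FREE]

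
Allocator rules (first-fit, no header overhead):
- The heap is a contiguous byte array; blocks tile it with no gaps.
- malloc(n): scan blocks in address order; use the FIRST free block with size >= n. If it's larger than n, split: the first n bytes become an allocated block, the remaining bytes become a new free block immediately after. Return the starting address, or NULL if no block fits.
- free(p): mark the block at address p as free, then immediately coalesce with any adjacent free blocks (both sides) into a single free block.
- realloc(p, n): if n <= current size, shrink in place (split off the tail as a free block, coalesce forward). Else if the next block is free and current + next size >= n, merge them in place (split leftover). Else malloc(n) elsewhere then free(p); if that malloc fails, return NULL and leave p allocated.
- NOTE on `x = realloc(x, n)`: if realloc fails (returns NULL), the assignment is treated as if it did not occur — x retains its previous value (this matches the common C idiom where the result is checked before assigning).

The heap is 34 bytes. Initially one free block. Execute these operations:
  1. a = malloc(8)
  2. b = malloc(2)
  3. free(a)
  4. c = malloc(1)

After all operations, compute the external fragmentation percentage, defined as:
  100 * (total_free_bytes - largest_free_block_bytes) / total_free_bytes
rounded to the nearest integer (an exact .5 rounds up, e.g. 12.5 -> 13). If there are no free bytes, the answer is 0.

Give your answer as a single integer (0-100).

Op 1: a = malloc(8) -> a = 0; heap: [0-7 ALLOC][8-33 FREE]
Op 2: b = malloc(2) -> b = 8; heap: [0-7 ALLOC][8-9 ALLOC][10-33 FREE]
Op 3: free(a) -> (freed a); heap: [0-7 FREE][8-9 ALLOC][10-33 FREE]
Op 4: c = malloc(1) -> c = 0; heap: [0-0 ALLOC][1-7 FREE][8-9 ALLOC][10-33 FREE]
Free blocks: [7 24] total_free=31 largest=24 -> 100*(31-24)/31 = 700/31 ≈ 22.581 -> rounds to 23

Answer: 23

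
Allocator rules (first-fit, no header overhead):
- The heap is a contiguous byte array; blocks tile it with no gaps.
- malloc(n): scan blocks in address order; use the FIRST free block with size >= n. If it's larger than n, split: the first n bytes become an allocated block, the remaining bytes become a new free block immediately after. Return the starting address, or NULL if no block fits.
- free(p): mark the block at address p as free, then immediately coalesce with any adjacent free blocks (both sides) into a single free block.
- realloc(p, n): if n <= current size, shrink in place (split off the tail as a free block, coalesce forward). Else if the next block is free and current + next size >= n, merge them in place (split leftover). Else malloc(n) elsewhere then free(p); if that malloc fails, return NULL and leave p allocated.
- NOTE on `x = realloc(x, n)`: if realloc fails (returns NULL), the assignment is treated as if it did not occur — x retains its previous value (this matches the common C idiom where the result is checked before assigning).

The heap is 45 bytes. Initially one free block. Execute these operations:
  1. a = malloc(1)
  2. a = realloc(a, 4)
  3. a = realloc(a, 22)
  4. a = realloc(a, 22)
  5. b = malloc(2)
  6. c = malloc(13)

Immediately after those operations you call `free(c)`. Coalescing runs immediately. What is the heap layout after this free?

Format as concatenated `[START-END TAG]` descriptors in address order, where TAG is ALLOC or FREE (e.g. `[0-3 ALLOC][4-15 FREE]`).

Answer: [0-21 ALLOC][22-23 ALLOC][24-44 FREE]

Derivation:
Op 1: a = malloc(1) -> a = 0; heap: [0-0 ALLOC][1-44 FREE]
Op 2: a = realloc(a, 4) -> a = 0; heap: [0-3 ALLOC][4-44 FREE]
Op 3: a = realloc(a, 22) -> a = 0; heap: [0-21 ALLOC][22-44 FREE]
Op 4: a = realloc(a, 22) -> a = 0; heap: [0-21 ALLOC][22-44 FREE]
Op 5: b = malloc(2) -> b = 22; heap: [0-21 ALLOC][22-23 ALLOC][24-44 FREE]
Op 6: c = malloc(13) -> c = 24; heap: [0-21 ALLOC][22-23 ALLOC][24-36 ALLOC][37-44 FREE]
free(c): c = 24 -> block [24-36 ALLOC]; mark free, coalesce with adjacent free neighbors -> [0-21 ALLOC][22-23 ALLOC][24-44 FREE]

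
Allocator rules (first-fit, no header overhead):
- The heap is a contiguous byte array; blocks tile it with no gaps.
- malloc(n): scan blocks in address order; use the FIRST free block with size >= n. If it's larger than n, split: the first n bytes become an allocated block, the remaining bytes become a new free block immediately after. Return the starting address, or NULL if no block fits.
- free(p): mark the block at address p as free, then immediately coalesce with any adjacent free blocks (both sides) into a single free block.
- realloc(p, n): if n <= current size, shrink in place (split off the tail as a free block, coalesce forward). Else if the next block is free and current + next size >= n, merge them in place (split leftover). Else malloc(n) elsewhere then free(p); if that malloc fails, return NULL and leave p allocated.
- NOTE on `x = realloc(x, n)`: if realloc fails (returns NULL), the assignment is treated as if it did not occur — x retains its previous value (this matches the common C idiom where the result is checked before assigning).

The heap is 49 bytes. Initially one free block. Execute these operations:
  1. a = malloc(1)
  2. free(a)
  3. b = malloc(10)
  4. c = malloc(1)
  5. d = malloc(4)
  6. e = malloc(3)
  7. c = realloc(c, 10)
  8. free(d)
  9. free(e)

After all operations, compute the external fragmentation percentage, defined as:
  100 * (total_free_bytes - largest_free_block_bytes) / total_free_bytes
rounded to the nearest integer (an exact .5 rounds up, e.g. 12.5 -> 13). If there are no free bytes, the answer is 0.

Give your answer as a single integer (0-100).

Answer: 28

Derivation:
Op 1: a = malloc(1) -> a = 0; heap: [0-0 ALLOC][1-48 FREE]
Op 2: free(a) -> (freed a); heap: [0-48 FREE]
Op 3: b = malloc(10) -> b = 0; heap: [0-9 ALLOC][10-48 FREE]
Op 4: c = malloc(1) -> c = 10; heap: [0-9 ALLOC][10-10 ALLOC][11-48 FREE]
Op 5: d = malloc(4) -> d = 11; heap: [0-9 ALLOC][10-10 ALLOC][11-14 ALLOC][15-48 FREE]
Op 6: e = malloc(3) -> e = 15; heap: [0-9 ALLOC][10-10 ALLOC][11-14 ALLOC][15-17 ALLOC][18-48 FREE]
Op 7: c = realloc(c, 10) -> c = 18; heap: [0-9 ALLOC][10-10 FREE][11-14 ALLOC][15-17 ALLOC][18-27 ALLOC][28-48 FREE]
Op 8: free(d) -> (freed d); heap: [0-9 ALLOC][10-14 FREE][15-17 ALLOC][18-27 ALLOC][28-48 FREE]
Op 9: free(e) -> (freed e); heap: [0-9 ALLOC][10-17 FREE][18-27 ALLOC][28-48 FREE]
Free blocks: [8 21] total_free=29 largest=21 -> 100*(29-21)/29 = 800/29 ≈ 27.586 -> rounds to 28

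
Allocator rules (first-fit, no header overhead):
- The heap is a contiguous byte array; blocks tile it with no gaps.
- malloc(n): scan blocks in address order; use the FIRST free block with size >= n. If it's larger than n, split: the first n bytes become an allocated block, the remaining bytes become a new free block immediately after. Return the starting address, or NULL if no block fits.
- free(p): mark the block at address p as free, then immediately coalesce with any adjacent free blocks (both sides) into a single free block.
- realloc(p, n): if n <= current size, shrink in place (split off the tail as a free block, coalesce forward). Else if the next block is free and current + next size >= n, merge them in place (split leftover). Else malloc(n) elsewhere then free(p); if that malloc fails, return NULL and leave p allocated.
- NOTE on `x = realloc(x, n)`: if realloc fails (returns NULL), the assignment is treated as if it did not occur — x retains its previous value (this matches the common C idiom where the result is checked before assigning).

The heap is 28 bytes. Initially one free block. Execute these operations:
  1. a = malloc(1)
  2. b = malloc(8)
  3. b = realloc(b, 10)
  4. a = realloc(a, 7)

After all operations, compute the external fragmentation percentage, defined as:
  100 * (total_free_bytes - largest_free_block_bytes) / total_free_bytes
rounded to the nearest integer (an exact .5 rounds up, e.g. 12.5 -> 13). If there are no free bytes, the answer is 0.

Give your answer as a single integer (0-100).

Op 1: a = malloc(1) -> a = 0; heap: [0-0 ALLOC][1-27 FREE]
Op 2: b = malloc(8) -> b = 1; heap: [0-0 ALLOC][1-8 ALLOC][9-27 FREE]
Op 3: b = realloc(b, 10) -> b = 1; heap: [0-0 ALLOC][1-10 ALLOC][11-27 FREE]
Op 4: a = realloc(a, 7) -> a = 11; heap: [0-0 FREE][1-10 ALLOC][11-17 ALLOC][18-27 FREE]
Free blocks: [1 10] total_free=11 largest=10 -> 100*(11-10)/11 = 100/11 ≈ 9.091 -> rounds to 9

Answer: 9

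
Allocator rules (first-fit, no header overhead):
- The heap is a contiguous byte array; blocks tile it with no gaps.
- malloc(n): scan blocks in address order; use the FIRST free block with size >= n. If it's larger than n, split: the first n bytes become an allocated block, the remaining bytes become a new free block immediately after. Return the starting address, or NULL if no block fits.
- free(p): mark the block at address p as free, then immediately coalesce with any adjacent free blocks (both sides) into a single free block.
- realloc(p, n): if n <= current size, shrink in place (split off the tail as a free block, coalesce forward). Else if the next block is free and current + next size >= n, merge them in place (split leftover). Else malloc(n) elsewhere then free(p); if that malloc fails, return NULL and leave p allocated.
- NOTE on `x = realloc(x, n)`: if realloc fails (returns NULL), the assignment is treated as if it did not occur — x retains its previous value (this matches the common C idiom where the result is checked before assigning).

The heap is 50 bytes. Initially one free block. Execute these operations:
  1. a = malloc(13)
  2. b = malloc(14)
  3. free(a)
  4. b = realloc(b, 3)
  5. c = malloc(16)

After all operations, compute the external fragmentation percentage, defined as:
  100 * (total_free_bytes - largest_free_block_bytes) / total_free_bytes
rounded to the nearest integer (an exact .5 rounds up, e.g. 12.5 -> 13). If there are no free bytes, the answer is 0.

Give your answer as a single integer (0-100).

Answer: 42

Derivation:
Op 1: a = malloc(13) -> a = 0; heap: [0-12 ALLOC][13-49 FREE]
Op 2: b = malloc(14) -> b = 13; heap: [0-12 ALLOC][13-26 ALLOC][27-49 FREE]
Op 3: free(a) -> (freed a); heap: [0-12 FREE][13-26 ALLOC][27-49 FREE]
Op 4: b = realloc(b, 3) -> b = 13; heap: [0-12 FREE][13-15 ALLOC][16-49 FREE]
Op 5: c = malloc(16) -> c = 16; heap: [0-12 FREE][13-15 ALLOC][16-31 ALLOC][32-49 FREE]
Free blocks: [13 18] total_free=31 largest=18 -> 100*(31-18)/31 = 1300/31 ≈ 41.935 -> rounds to 42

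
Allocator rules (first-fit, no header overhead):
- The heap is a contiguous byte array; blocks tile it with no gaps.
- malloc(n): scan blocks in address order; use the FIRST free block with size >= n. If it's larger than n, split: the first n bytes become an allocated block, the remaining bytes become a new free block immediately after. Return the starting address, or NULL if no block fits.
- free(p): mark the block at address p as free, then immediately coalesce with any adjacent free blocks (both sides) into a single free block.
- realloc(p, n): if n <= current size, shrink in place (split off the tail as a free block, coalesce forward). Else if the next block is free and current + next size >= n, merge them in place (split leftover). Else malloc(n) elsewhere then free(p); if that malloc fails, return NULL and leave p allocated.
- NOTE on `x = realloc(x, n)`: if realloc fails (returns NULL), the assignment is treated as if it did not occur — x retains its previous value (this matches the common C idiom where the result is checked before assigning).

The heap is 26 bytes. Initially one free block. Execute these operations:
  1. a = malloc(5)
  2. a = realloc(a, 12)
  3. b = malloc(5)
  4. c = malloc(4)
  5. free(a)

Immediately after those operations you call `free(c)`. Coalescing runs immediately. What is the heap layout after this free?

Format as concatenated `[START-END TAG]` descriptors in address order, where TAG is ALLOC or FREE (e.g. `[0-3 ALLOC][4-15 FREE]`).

Op 1: a = malloc(5) -> a = 0; heap: [0-4 ALLOC][5-25 FREE]
Op 2: a = realloc(a, 12) -> a = 0; heap: [0-11 ALLOC][12-25 FREE]
Op 3: b = malloc(5) -> b = 12; heap: [0-11 ALLOC][12-16 ALLOC][17-25 FREE]
Op 4: c = malloc(4) -> c = 17; heap: [0-11 ALLOC][12-16 ALLOC][17-20 ALLOC][21-25 FREE]
Op 5: free(a) -> (freed a); heap: [0-11 FREE][12-16 ALLOC][17-20 ALLOC][21-25 FREE]
free(c): c = 17 -> block [17-20 ALLOC]; mark free, coalesce with adjacent free neighbors -> [0-11 FREE][12-16 ALLOC][17-25 FREE]

Answer: [0-11 FREE][12-16 ALLOC][17-25 FREE]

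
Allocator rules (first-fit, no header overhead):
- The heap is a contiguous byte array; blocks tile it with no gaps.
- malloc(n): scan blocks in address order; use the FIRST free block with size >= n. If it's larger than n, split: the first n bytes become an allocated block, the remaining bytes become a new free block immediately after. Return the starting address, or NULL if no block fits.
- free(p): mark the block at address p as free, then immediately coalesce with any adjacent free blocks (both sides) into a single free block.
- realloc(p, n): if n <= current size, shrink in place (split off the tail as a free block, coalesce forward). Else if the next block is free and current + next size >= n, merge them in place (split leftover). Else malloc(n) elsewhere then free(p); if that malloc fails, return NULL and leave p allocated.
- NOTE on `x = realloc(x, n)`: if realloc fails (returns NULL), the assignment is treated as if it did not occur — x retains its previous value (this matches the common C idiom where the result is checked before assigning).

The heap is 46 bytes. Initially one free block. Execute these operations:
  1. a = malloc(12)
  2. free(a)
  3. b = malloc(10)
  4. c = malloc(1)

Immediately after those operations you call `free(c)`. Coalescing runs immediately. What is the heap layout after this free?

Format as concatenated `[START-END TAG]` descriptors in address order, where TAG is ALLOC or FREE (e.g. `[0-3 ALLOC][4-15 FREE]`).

Answer: [0-9 ALLOC][10-45 FREE]

Derivation:
Op 1: a = malloc(12) -> a = 0; heap: [0-11 ALLOC][12-45 FREE]
Op 2: free(a) -> (freed a); heap: [0-45 FREE]
Op 3: b = malloc(10) -> b = 0; heap: [0-9 ALLOC][10-45 FREE]
Op 4: c = malloc(1) -> c = 10; heap: [0-9 ALLOC][10-10 ALLOC][11-45 FREE]
free(c): c = 10 -> block [10-10 ALLOC]; mark free, coalesce with adjacent free neighbors -> [0-9 ALLOC][10-45 FREE]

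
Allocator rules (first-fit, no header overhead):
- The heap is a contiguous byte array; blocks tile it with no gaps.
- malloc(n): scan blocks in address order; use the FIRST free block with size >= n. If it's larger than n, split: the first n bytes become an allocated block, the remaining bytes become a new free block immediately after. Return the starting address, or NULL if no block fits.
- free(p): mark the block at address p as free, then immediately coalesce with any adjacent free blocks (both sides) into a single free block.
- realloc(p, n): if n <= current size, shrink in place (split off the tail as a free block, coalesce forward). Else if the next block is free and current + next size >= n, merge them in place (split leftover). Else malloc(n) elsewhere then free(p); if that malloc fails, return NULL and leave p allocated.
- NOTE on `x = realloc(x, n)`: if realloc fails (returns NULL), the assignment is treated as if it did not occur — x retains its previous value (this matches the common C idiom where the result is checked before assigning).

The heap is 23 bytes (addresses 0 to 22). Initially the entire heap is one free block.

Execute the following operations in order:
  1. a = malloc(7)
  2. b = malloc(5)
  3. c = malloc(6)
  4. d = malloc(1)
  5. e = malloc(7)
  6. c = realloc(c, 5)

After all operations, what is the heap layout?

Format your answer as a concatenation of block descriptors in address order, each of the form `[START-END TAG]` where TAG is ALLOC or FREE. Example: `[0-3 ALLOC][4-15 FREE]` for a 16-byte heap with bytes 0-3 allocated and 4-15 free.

Op 1: a = malloc(7) -> a = 0; heap: [0-6 ALLOC][7-22 FREE]
Op 2: b = malloc(5) -> b = 7; heap: [0-6 ALLOC][7-11 ALLOC][12-22 FREE]
Op 3: c = malloc(6) -> c = 12; heap: [0-6 ALLOC][7-11 ALLOC][12-17 ALLOC][18-22 FREE]
Op 4: d = malloc(1) -> d = 18; heap: [0-6 ALLOC][7-11 ALLOC][12-17 ALLOC][18-18 ALLOC][19-22 FREE]
Op 5: e = malloc(7) -> e = NULL; heap: [0-6 ALLOC][7-11 ALLOC][12-17 ALLOC][18-18 ALLOC][19-22 FREE]
Op 6: c = realloc(c, 5) -> c = 12; heap: [0-6 ALLOC][7-11 ALLOC][12-16 ALLOC][17-17 FREE][18-18 ALLOC][19-22 FREE]

Answer: [0-6 ALLOC][7-11 ALLOC][12-16 ALLOC][17-17 FREE][18-18 ALLOC][19-22 FREE]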